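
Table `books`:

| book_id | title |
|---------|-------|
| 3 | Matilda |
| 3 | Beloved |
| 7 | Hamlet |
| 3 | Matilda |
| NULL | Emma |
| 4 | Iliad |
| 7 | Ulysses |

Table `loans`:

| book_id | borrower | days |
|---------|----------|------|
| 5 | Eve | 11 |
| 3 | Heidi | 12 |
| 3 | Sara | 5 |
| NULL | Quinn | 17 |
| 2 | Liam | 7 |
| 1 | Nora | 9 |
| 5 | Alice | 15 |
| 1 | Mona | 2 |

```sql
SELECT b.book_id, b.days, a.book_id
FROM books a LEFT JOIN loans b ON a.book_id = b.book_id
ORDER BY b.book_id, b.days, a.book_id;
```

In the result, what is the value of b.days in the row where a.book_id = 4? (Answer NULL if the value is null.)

NULL

LEFT JOIN keeps every row from `books`; unmatched rows get NULL for `loans`'s columns.
Matching on a.book_id = b.book_id. A NULL in a compared column never satisfies the condition.
- book_id=3: 2 matching b row(s), so 2 row(s) emitted.
- book_id=3: 2 matching b row(s), so 2 row(s) emitted.
- book_id=7: no b row matches, row kept with b columns NULL.
- book_id=3: 2 matching b row(s), so 2 row(s) emitted.
- book_id=NULL: no b row matches, row kept with b columns NULL.
- book_id=4: no b row matches, row kept with b columns NULL.
- book_id=7: no b row matches, row kept with b columns NULL.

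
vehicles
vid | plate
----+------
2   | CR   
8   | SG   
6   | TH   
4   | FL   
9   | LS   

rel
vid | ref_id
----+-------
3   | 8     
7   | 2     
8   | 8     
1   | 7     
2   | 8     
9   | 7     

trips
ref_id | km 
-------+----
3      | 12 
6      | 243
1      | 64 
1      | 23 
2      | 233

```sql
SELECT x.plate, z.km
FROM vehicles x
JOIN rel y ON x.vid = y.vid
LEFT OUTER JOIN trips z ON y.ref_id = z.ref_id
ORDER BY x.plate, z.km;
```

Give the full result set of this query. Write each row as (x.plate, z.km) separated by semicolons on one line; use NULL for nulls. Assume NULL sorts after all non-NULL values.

Evaluate left to right. First `vehicles x INNER JOIN rel y` on vid: 3 row(s).
Then LEFT JOIN `trips z` on ref_id: each of those 3 rows is kept; rows whose y.ref_id has no match in z get NULL for z's columns.

(CR, NULL); (LS, NULL); (SG, NULL)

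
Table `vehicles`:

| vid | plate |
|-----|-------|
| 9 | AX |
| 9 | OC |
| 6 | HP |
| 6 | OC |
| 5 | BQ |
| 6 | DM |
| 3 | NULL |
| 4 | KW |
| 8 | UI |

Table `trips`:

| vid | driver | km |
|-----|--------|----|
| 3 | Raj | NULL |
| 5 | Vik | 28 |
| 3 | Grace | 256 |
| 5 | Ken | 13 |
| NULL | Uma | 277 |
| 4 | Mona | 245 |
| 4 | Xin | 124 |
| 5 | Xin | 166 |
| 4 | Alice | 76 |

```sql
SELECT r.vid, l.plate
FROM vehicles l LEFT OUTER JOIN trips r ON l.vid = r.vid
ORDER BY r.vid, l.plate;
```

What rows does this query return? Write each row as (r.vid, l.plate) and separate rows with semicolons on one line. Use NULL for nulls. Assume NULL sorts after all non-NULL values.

(3, NULL); (3, NULL); (4, KW); (4, KW); (4, KW); (5, BQ); (5, BQ); (5, BQ); (NULL, AX); (NULL, DM); (NULL, HP); (NULL, OC); (NULL, OC); (NULL, UI)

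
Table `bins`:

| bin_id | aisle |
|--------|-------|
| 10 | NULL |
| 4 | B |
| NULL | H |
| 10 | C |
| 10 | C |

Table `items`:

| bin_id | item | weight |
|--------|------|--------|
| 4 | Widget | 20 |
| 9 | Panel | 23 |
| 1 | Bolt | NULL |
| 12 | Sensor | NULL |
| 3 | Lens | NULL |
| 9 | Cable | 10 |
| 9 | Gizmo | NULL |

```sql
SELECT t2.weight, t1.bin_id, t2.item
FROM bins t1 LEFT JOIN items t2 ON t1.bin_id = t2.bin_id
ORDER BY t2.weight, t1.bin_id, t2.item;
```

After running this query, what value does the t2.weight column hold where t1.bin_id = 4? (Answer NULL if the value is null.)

20

LEFT JOIN keeps every row from `bins`; unmatched rows get NULL for `items`'s columns.
Matching on t1.bin_id = t2.bin_id. A NULL in a compared column never satisfies the condition.
- t1 row (bin_id=10): no match → kept, t2 columns NULL.
- t1 row (bin_id=4): matches 1 t2 row(s) → 1 output row(s).
- t1 row (bin_id=NULL): no match → kept, t2 columns NULL.
- t1 row (bin_id=10): no match → kept, t2 columns NULL.
- t1 row (bin_id=10): no match → kept, t2 columns NULL.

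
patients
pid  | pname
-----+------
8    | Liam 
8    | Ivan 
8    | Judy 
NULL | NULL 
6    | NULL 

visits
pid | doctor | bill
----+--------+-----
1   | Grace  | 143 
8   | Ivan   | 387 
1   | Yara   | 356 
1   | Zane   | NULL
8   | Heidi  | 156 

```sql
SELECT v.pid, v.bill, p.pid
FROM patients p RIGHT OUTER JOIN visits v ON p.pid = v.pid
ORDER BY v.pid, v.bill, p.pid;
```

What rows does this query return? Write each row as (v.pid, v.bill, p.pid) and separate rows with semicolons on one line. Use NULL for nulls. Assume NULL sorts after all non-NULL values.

(1, 143, NULL); (1, 356, NULL); (1, NULL, NULL); (8, 156, 8); (8, 156, 8); (8, 156, 8); (8, 387, 8); (8, 387, 8); (8, 387, 8)

RIGHT JOIN keeps every row from `visits`; unmatched rows get NULL for `patients`'s columns.
Matching on p.pid = v.pid. A NULL in a compared column never satisfies the condition.
- p row (pid=8): matches 2 v row(s) → 2 output row(s).
- p row (pid=8): matches 2 v row(s) → 2 output row(s).
- p row (pid=8): matches 2 v row(s) → 2 output row(s).
- p row (pid=NULL): no match.
- p row (pid=6): no match.
- 3 v row(s) had no p match → kept, p columns NULL.
After projecting and ordering:
v.pid | v.bill | p.pid
1 | 143 | NULL
1 | 356 | NULL
1 | NULL | NULL
8 | 156 | 8
8 | 156 | 8
8 | 156 | 8
8 | 387 | 8
8 | 387 | 8
8 | 387 | 8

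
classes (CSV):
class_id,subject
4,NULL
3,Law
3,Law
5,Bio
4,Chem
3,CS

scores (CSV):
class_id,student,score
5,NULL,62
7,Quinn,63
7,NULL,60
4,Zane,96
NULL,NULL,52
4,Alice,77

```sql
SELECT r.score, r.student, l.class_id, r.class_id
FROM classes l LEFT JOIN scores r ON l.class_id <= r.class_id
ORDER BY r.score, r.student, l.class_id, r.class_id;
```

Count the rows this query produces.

LEFT JOIN keeps every row from `classes`; unmatched rows get NULL for `scores`'s columns.
Matching on l.class_id <= r.class_id. A NULL in a compared column never satisfies the condition.
- class_id=4: 5 matching r row(s), so 5 row(s) emitted.
- class_id=3: 5 matching r row(s), so 5 row(s) emitted.
- class_id=3: 5 matching r row(s), so 5 row(s) emitted.
- class_id=5: 3 matching r row(s), so 3 row(s) emitted.
- class_id=4: 5 matching r row(s), so 5 row(s) emitted.
- class_id=3: 5 matching r row(s), so 5 row(s) emitted.
Total: 28 rows.

28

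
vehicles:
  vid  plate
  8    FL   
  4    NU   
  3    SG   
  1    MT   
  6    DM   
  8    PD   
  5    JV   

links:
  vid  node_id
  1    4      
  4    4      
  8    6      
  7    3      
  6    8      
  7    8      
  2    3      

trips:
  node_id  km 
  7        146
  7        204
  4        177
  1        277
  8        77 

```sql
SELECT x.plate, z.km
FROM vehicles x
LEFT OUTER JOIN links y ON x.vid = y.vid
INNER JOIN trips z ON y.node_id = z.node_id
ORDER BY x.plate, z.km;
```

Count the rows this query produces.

3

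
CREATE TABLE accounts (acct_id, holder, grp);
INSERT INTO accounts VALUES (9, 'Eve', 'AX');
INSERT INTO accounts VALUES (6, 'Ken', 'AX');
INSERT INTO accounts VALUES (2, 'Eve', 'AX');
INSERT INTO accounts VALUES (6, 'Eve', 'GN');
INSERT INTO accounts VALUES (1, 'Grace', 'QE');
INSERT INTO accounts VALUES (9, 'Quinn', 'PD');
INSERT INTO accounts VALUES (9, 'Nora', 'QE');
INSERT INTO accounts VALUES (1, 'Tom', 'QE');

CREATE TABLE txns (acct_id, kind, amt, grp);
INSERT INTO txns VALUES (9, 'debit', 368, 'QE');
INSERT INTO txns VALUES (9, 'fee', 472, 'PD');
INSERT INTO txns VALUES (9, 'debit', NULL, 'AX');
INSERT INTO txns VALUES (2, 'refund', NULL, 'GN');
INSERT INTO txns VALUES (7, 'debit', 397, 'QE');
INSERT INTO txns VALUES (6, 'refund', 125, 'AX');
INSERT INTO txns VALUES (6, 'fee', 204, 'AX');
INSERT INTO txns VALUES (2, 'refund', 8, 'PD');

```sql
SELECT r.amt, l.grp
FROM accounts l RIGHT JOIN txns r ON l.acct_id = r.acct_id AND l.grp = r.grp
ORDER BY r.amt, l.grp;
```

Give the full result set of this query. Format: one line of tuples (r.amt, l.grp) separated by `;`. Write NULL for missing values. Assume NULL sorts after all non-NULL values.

RIGHT JOIN keeps every row from `txns`; unmatched rows get NULL for `accounts`'s columns.
Matching on l.acct_id = r.acct_id AND l.grp = r.grp.
- l[0] acct_id=9, grp=AX → 1 match(es) in r → 1 row(s).
- l[1] acct_id=6, grp=AX → 2 match(es) in r → 2 row(s).
- l[2] acct_id=2, grp=AX → no match.
- l[3] acct_id=6, grp=GN → no match.
- l[4] acct_id=1, grp=QE → no match.
- l[5] acct_id=9, grp=PD → 1 match(es) in r → 1 row(s).
- l[6] acct_id=9, grp=QE → 1 match(es) in r → 1 row(s).
- l[7] acct_id=1, grp=QE → no match.
- 3 r row(s) had no l match → kept, l columns NULL.
After projecting and ordering:
r.amt | l.grp
8 | NULL
125 | AX
204 | AX
368 | QE
397 | NULL
472 | PD
NULL | AX
NULL | NULL

(8, NULL); (125, AX); (204, AX); (368, QE); (397, NULL); (472, PD); (NULL, AX); (NULL, NULL)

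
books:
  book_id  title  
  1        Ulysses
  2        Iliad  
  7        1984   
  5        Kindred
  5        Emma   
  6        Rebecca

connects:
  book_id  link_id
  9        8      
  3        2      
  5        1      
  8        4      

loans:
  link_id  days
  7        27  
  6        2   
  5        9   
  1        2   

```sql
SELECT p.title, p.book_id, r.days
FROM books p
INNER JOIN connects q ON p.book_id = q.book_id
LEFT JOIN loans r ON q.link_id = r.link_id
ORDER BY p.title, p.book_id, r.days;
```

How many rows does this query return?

2

Joins associate left-to-right: books INNER JOIN connects on book_id gives 2 intermediate row(s).
Then LEFT JOIN `loans r` on link_id: each of those 2 rows is kept; rows whose q.link_id has no match in r get NULL for r's columns.
Result: 2 row(s).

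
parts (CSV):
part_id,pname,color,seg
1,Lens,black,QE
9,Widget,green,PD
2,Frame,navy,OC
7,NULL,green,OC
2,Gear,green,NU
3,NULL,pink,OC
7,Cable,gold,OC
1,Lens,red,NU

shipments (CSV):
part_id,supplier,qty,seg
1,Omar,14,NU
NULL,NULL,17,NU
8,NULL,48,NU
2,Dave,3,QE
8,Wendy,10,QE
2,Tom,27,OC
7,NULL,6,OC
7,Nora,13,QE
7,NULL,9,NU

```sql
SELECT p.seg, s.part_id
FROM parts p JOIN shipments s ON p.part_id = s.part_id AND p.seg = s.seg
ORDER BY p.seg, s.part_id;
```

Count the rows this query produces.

4

INNER JOIN keeps only pairs where the ON condition holds.
Matching on p.part_id = s.part_id AND p.seg = s.seg. A NULL in a compared column never satisfies the condition.
Matched pairs: 4.
Total: 4 rows.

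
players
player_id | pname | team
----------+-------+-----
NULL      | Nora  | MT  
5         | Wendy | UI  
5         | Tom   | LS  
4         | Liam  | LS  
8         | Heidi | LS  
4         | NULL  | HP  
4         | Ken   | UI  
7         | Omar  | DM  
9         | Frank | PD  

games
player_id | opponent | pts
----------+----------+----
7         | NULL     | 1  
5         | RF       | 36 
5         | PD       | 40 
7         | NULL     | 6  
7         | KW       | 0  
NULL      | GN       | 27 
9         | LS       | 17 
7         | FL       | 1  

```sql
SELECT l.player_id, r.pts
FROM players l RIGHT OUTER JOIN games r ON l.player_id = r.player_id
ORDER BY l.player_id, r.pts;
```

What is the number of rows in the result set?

10

RIGHT JOIN keeps every row from `games`; unmatched rows get NULL for `players`'s columns.
Matching on l.player_id = r.player_id. A NULL in a compared column never satisfies the condition.
Matched pairs: 9; unmatched r rows kept: 1.
Total: 9 matched + 1 padded = 10 rows.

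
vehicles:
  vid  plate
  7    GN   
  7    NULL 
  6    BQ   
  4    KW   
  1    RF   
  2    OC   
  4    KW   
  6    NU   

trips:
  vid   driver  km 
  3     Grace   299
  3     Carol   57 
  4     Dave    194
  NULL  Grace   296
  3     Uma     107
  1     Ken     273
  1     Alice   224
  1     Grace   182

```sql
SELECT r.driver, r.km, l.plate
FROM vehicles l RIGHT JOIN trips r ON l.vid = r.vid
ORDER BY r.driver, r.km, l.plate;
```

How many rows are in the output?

9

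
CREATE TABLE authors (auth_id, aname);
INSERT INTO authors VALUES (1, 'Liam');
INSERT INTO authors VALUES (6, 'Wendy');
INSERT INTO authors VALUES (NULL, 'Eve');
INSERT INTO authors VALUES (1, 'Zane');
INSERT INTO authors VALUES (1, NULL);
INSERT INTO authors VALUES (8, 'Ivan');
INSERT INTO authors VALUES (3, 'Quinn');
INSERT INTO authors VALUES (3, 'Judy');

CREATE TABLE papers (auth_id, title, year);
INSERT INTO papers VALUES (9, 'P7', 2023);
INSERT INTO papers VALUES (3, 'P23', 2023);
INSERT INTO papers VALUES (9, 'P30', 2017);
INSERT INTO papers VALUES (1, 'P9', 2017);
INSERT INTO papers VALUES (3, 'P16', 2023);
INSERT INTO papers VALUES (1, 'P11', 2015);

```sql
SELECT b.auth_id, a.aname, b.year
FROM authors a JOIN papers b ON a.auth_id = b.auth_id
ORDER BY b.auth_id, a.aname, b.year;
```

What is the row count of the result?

INNER JOIN keeps only pairs where the ON condition holds.
Matching on a.auth_id = b.auth_id. A NULL in a compared column never satisfies the condition.
- a (auth_id=1) pairs with 2 row(s) of b.
- a (auth_id=6) has no partner → excluded.
- a (auth_id=NULL) has no partner → excluded.
- a (auth_id=1) pairs with 2 row(s) of b.
- a (auth_id=1) pairs with 2 row(s) of b.
- a (auth_id=8) has no partner → excluded.
- a (auth_id=3) pairs with 2 row(s) of b.
- a (auth_id=3) pairs with 2 row(s) of b.
Total: 10 rows.

10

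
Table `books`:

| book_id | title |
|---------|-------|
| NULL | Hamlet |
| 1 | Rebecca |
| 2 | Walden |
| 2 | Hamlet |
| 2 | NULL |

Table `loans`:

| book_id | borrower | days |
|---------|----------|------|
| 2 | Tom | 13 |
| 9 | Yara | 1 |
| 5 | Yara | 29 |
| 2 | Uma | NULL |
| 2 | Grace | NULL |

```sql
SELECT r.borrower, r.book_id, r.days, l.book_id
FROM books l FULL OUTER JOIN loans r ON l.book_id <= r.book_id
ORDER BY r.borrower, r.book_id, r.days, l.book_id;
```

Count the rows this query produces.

21

FULL OUTER JOIN keeps every row from both sides; unmatched rows get NULL for the other side's columns.
Matching on l.book_id <= r.book_id. A NULL in a compared column never satisfies the condition.
- l (book_id=NULL) has no partner → padded with NULL.
- l (book_id=1) pairs with 5 row(s) of r.
- l (book_id=2) pairs with 5 row(s) of r.
- l (book_id=2) pairs with 5 row(s) of r.
- l (book_id=2) pairs with 5 row(s) of r.
Total: 20 matched + 1 padded = 21 rows.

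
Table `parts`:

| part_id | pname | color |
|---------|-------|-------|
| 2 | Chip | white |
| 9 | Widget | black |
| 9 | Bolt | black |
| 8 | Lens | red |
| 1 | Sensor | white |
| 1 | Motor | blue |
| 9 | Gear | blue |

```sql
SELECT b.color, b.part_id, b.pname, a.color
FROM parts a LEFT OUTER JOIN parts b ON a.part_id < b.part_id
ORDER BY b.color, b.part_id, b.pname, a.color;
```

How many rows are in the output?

LEFT JOIN keeps every row from `parts a`; unmatched rows get NULL for `parts b`'s columns.
Matching on a.part_id < b.part_id.
- part_id=2: 4 matching b row(s), so 4 row(s) emitted.
- part_id=9: no b row matches, row kept with b columns NULL.
- part_id=9: no b row matches, row kept with b columns NULL.
- part_id=8: 3 matching b row(s), so 3 row(s) emitted.
- part_id=1: 5 matching b row(s), so 5 row(s) emitted.
- part_id=1: 5 matching b row(s), so 5 row(s) emitted.
- part_id=9: no b row matches, row kept with b columns NULL.
Total: 17 matched + 3 padded = 20 rows.

20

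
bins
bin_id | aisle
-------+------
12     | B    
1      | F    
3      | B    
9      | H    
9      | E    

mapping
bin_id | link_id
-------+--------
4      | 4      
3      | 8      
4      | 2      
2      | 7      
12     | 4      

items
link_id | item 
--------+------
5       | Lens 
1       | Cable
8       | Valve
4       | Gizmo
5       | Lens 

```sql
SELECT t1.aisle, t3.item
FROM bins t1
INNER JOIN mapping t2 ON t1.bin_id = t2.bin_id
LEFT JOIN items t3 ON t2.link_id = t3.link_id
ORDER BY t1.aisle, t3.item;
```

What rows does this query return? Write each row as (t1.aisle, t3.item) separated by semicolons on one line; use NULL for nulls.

(B, Gizmo); (B, Valve)

Joins associate left-to-right: bins INNER JOIN mapping on bin_id gives 2 intermediate row(s).
Then LEFT JOIN `items t3` on link_id: each of those 2 rows is kept; rows whose t2.link_id has no match in t3 get NULL for t3's columns.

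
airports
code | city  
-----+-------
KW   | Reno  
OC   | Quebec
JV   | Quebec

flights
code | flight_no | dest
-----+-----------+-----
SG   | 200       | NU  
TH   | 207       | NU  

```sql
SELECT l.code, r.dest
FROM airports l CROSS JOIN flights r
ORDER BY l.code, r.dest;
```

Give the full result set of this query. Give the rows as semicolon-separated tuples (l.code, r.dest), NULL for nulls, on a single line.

CROSS JOIN pairs every row of `airports` with every row of `flights`: 3 × 2 = 6 rows.
After projecting and ordering:
l.code | r.dest
JV | NU
JV | NU
KW | NU
KW | NU
OC | NU
OC | NU

(JV, NU); (JV, NU); (KW, NU); (KW, NU); (OC, NU); (OC, NU)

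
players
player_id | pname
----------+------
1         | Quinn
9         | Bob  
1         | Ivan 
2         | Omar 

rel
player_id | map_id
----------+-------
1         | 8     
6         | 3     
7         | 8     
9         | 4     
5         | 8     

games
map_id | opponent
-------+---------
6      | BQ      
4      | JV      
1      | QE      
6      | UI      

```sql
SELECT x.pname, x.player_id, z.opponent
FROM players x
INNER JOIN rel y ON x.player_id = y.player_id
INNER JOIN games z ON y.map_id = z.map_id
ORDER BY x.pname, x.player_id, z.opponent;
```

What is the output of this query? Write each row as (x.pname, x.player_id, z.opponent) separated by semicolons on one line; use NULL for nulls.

(Bob, 9, JV)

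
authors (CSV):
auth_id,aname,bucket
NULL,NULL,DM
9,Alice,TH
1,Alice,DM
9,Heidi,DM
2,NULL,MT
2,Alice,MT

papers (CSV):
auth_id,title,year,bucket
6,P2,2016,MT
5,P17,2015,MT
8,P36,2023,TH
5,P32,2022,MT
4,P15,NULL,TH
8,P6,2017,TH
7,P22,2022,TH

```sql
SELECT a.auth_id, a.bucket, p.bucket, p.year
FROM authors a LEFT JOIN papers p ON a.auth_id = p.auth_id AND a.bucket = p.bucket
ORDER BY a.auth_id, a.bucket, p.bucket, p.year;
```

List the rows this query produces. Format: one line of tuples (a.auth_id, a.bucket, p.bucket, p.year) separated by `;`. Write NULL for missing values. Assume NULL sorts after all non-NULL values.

(1, DM, NULL, NULL); (2, MT, NULL, NULL); (2, MT, NULL, NULL); (9, DM, NULL, NULL); (9, TH, NULL, NULL); (NULL, DM, NULL, NULL)

LEFT JOIN keeps every row from `authors`; unmatched rows get NULL for `papers`'s columns.
Matching on a.auth_id = p.auth_id AND a.bucket = p.bucket. A NULL in a compared column never satisfies the condition.
- a row (auth_id=NULL, bucket=DM): no match → kept, p columns NULL.
- a row (auth_id=9, bucket=TH): no match → kept, p columns NULL.
- a row (auth_id=1, bucket=DM): no match → kept, p columns NULL.
- a row (auth_id=9, bucket=DM): no match → kept, p columns NULL.
- a row (auth_id=2, bucket=MT): no match → kept, p columns NULL.
- a row (auth_id=2, bucket=MT): no match → kept, p columns NULL.
After projecting and ordering:
a.auth_id | a.bucket | p.bucket | p.year
1 | DM | NULL | NULL
2 | MT | NULL | NULL
2 | MT | NULL | NULL
9 | DM | NULL | NULL
9 | TH | NULL | NULL
NULL | DM | NULL | NULL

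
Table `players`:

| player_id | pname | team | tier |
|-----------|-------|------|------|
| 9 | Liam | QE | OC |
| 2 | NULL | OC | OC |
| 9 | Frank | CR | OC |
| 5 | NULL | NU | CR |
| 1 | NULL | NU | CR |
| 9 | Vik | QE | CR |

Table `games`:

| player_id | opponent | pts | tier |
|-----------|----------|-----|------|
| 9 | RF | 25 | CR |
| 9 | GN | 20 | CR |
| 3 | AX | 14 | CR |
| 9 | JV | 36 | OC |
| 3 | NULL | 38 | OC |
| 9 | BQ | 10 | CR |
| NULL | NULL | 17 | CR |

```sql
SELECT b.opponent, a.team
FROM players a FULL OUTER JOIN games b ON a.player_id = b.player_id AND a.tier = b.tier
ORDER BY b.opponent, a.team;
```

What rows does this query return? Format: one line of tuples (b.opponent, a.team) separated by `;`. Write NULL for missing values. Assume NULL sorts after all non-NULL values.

FULL OUTER JOIN keeps every row from both sides; unmatched rows get NULL for the other side's columns.
Matching on a.player_id = b.player_id AND a.tier = b.tier. A NULL in a compared column never satisfies the condition.
- a row (player_id=9, tier=OC): matches 1 b row(s) → 1 output row(s).
- a row (player_id=2, tier=OC): no match → kept, b columns NULL.
- a row (player_id=9, tier=OC): matches 1 b row(s) → 1 output row(s).
- a row (player_id=5, tier=CR): no match → kept, b columns NULL.
- a row (player_id=1, tier=CR): no match → kept, b columns NULL.
- a row (player_id=9, tier=CR): matches 3 b row(s) → 3 output row(s).
- 3 b row(s) had no a match → kept, a columns NULL.

(AX, NULL); (BQ, QE); (GN, QE); (JV, CR); (JV, QE); (RF, QE); (NULL, NU); (NULL, NU); (NULL, OC); (NULL, NULL); (NULL, NULL)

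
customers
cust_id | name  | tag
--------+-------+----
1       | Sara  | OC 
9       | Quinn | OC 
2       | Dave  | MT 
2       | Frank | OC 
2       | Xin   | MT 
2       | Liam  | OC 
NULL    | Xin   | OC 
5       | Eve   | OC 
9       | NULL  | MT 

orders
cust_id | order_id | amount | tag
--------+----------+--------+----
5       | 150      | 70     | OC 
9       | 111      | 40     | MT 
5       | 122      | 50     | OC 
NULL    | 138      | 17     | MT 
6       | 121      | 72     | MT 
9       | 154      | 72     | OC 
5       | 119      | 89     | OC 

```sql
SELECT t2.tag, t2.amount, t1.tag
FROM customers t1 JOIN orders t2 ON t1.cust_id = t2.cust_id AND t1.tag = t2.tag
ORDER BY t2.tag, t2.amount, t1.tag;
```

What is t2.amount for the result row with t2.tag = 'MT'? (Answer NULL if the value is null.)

INNER JOIN keeps only pairs where the ON condition holds.
Matching on t1.cust_id = t2.cust_id AND t1.tag = t2.tag. A NULL in a compared column never satisfies the condition.
- t1[0] cust_id=1, tag=OC → no match; dropped.
- t1[1] cust_id=9, tag=OC → 1 match(es) in t2 → 1 row(s).
- t1[2] cust_id=2, tag=MT → no match; dropped.
- t1[3] cust_id=2, tag=OC → no match; dropped.
- t1[4] cust_id=2, tag=MT → no match; dropped.
- t1[5] cust_id=2, tag=OC → no match; dropped.
- t1[6] cust_id=NULL, tag=OC → no match; dropped.
- t1[7] cust_id=5, tag=OC → 3 match(es) in t2 → 3 row(s).
- t1[8] cust_id=9, tag=MT → 1 match(es) in t2 → 1 row(s).

40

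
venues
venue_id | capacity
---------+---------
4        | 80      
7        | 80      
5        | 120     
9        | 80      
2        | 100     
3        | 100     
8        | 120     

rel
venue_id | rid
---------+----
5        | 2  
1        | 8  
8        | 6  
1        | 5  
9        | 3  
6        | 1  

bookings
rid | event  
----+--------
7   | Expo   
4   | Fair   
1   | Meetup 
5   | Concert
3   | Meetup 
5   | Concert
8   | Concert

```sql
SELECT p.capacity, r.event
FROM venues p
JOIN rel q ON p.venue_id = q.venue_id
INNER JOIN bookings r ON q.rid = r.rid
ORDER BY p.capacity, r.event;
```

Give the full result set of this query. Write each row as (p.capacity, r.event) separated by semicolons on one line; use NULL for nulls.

Evaluate left to right. First `venues p INNER JOIN rel q` on venue_id: 3 row(s).
Then INNER JOIN `bookings r` on rid: keep only rows whose q.rid appears in r.

(80, Meetup)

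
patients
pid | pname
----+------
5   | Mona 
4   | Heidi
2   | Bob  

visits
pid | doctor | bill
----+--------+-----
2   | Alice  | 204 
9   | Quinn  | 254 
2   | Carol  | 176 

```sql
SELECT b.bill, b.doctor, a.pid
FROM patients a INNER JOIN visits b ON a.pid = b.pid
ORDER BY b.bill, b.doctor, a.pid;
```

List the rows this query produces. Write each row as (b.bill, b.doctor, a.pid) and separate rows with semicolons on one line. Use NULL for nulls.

INNER JOIN keeps only pairs where the ON condition holds.
Matching on a.pid = b.pid.
- pid=5: no matching b row, dropped.
- pid=4: no matching b row, dropped.
- pid=2: 2 matching b row(s), so 2 row(s) emitted.
After projecting and ordering:
b.bill | b.doctor | a.pid
176 | Carol | 2
204 | Alice | 2

(176, Carol, 2); (204, Alice, 2)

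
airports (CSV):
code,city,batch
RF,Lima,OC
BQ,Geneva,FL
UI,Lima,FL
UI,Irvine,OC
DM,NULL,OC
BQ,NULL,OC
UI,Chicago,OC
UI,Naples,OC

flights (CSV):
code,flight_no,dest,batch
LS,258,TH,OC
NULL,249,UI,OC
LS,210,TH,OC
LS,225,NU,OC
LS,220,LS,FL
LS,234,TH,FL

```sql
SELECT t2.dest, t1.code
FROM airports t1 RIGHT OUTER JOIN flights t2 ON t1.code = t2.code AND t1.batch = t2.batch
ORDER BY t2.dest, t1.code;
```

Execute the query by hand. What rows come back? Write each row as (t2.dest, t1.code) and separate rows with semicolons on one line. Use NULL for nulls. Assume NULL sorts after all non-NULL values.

(LS, NULL); (NU, NULL); (TH, NULL); (TH, NULL); (TH, NULL); (UI, NULL)

RIGHT JOIN keeps every row from `flights`; unmatched rows get NULL for `airports`'s columns.
Matching on t1.code = t2.code AND t1.batch = t2.batch. A NULL in a compared column never satisfies the condition.
Matched pairs: 0; unmatched t2 rows kept: 6.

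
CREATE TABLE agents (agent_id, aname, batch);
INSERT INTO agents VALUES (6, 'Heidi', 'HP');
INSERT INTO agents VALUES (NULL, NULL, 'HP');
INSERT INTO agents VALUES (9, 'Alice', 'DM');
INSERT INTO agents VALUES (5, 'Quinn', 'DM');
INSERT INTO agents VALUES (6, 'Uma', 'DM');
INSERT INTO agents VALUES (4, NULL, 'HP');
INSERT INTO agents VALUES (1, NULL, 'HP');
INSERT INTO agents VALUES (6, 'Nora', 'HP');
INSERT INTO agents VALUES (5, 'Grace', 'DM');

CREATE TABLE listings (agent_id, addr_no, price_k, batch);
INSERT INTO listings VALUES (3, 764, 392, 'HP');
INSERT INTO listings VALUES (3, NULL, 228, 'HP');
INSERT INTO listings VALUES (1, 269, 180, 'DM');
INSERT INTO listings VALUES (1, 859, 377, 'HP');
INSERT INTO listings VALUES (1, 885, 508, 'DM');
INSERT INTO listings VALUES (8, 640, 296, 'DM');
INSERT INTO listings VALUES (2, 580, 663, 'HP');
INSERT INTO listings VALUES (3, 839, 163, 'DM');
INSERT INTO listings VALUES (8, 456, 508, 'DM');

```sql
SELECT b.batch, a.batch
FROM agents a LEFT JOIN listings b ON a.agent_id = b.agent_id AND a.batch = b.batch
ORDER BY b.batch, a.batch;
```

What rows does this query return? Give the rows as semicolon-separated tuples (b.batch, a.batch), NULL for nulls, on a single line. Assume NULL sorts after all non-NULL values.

LEFT JOIN keeps every row from `agents`; unmatched rows get NULL for `listings`'s columns.
Matching on a.agent_id = b.agent_id AND a.batch = b.batch. A NULL in a compared column never satisfies the condition.
- a (agent_id=6, batch=HP) has no partner → padded with NULL.
- a (agent_id=NULL, batch=HP) has no partner → padded with NULL.
- a (agent_id=9, batch=DM) has no partner → padded with NULL.
- a (agent_id=5, batch=DM) has no partner → padded with NULL.
- a (agent_id=6, batch=DM) has no partner → padded with NULL.
- a (agent_id=4, batch=HP) has no partner → padded with NULL.
- a (agent_id=1, batch=HP) pairs with 1 row(s) of b.
- a (agent_id=6, batch=HP) has no partner → padded with NULL.
- a (agent_id=5, batch=DM) has no partner → padded with NULL.
After projecting and ordering:
b.batch | a.batch
HP | HP
NULL | DM
NULL | DM
NULL | DM
NULL | DM
NULL | HP
NULL | HP
NULL | HP
NULL | HP

(HP, HP); (NULL, DM); (NULL, DM); (NULL, DM); (NULL, DM); (NULL, HP); (NULL, HP); (NULL, HP); (NULL, HP)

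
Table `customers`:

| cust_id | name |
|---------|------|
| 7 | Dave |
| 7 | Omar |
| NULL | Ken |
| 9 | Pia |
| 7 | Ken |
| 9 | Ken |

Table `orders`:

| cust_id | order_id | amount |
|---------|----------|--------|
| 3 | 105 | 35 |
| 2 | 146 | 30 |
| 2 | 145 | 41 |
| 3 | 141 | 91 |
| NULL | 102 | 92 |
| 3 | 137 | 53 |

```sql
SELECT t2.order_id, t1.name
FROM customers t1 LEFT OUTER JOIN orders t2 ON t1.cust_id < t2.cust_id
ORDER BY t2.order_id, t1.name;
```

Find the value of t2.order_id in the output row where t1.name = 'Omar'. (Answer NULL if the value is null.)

NULL

LEFT JOIN keeps every row from `customers`; unmatched rows get NULL for `orders`'s columns.
Matching on t1.cust_id < t2.cust_id. A NULL in a compared column never satisfies the condition.
Matched pairs: 0; unmatched t1 rows kept: 6.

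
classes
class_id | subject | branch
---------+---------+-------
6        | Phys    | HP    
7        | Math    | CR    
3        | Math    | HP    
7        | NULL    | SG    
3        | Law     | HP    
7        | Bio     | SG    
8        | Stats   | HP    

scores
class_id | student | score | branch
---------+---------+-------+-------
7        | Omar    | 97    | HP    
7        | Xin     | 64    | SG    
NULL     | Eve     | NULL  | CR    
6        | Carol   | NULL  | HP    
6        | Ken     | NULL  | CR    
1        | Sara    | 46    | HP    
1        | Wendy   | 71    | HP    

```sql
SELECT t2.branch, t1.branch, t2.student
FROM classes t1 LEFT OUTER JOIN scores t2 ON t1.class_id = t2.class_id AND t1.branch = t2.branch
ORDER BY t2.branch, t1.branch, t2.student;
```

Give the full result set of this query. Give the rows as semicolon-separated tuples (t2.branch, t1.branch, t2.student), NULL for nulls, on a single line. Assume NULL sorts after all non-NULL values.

LEFT JOIN keeps every row from `classes`; unmatched rows get NULL for `scores`'s columns.
Matching on t1.class_id = t2.class_id AND t1.branch = t2.branch. A NULL in a compared column never satisfies the condition.
- t1 row (class_id=6, branch=HP): matches 1 t2 row(s) → 1 output row(s).
- t1 row (class_id=7, branch=CR): no match → kept, t2 columns NULL.
- t1 row (class_id=3, branch=HP): no match → kept, t2 columns NULL.
- t1 row (class_id=7, branch=SG): matches 1 t2 row(s) → 1 output row(s).
- t1 row (class_id=3, branch=HP): no match → kept, t2 columns NULL.
- t1 row (class_id=7, branch=SG): matches 1 t2 row(s) → 1 output row(s).
- t1 row (class_id=8, branch=HP): no match → kept, t2 columns NULL.
After projecting and ordering:
t2.branch | t1.branch | t2.student
HP | HP | Carol
SG | SG | Xin
SG | SG | Xin
NULL | CR | NULL
NULL | HP | NULL
NULL | HP | NULL
NULL | HP | NULL

(HP, HP, Carol); (SG, SG, Xin); (SG, SG, Xin); (NULL, CR, NULL); (NULL, HP, NULL); (NULL, HP, NULL); (NULL, HP, NULL)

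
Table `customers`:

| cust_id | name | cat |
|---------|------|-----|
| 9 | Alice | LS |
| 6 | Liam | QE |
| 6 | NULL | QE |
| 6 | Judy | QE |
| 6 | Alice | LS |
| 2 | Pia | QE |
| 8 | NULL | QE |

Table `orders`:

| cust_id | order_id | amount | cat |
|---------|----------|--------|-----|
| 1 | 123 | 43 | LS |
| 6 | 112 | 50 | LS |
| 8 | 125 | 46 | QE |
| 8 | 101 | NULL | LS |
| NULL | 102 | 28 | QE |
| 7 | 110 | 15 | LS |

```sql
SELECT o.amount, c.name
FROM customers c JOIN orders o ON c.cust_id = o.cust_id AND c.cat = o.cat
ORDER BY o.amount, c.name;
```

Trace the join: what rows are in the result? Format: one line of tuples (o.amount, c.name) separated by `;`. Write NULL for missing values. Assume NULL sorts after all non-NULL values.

(46, NULL); (50, Alice)

INNER JOIN keeps only pairs where the ON condition holds.
Matching on c.cust_id = o.cust_id AND c.cat = o.cat. A NULL in a compared column never satisfies the condition.
Matched pairs: 2.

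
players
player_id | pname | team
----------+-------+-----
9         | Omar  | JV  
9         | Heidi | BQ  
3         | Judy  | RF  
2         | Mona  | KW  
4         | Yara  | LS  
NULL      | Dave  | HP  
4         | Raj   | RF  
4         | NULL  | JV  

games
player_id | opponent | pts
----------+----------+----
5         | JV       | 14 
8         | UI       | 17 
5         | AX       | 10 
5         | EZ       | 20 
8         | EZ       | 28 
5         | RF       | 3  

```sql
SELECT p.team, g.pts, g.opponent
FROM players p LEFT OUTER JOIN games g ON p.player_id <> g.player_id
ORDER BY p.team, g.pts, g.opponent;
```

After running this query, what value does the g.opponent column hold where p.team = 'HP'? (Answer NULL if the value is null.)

NULL

LEFT JOIN keeps every row from `players`; unmatched rows get NULL for `games`'s columns.
Matching on p.player_id <> g.player_id. A NULL in a compared column never satisfies the condition.
Matched pairs: 42; unmatched p rows kept: 1.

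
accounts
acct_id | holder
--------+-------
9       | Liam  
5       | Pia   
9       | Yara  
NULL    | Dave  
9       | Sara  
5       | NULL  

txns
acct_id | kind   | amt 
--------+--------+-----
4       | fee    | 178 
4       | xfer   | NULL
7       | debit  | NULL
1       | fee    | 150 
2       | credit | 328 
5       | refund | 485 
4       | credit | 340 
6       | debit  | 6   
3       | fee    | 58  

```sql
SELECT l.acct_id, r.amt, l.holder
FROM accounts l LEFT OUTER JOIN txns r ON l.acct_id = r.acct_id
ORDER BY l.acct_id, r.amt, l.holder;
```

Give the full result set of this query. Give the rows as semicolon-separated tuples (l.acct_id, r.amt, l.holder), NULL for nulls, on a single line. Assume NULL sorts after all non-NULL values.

(5, 485, Pia); (5, 485, NULL); (9, NULL, Liam); (9, NULL, Sara); (9, NULL, Yara); (NULL, NULL, Dave)

LEFT JOIN keeps every row from `accounts`; unmatched rows get NULL for `txns`'s columns.
Matching on l.acct_id = r.acct_id. A NULL in a compared column never satisfies the condition.
- l[0] acct_id=9 → no match; kept with NULLs on the r side.
- l[1] acct_id=5 → 1 match(es) in r → 1 row(s).
- l[2] acct_id=9 → no match; kept with NULLs on the r side.
- l[3] acct_id=NULL → no match; kept with NULLs on the r side.
- l[4] acct_id=9 → no match; kept with NULLs on the r side.
- l[5] acct_id=5 → 1 match(es) in r → 1 row(s).
After projecting and ordering:
l.acct_id | r.amt | l.holder
5 | 485 | Pia
5 | 485 | NULL
9 | NULL | Liam
9 | NULL | Sara
9 | NULL | Yara
NULL | NULL | Dave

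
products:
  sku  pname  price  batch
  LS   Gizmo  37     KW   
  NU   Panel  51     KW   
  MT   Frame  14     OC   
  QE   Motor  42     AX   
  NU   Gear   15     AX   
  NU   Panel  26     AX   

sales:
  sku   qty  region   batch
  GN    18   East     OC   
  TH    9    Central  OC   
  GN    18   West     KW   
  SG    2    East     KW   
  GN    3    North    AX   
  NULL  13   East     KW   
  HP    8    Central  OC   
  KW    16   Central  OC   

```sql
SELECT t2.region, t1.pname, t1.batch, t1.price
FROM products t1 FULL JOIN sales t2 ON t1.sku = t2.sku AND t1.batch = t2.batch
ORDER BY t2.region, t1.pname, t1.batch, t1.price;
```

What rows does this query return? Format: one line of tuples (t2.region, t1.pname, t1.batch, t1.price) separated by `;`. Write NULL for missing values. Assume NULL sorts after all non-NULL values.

(Central, NULL, NULL, NULL); (Central, NULL, NULL, NULL); (Central, NULL, NULL, NULL); (East, NULL, NULL, NULL); (East, NULL, NULL, NULL); (East, NULL, NULL, NULL); (North, NULL, NULL, NULL); (West, NULL, NULL, NULL); (NULL, Frame, OC, 14); (NULL, Gear, AX, 15); (NULL, Gizmo, KW, 37); (NULL, Motor, AX, 42); (NULL, Panel, AX, 26); (NULL, Panel, KW, 51)

FULL OUTER JOIN keeps every row from both sides; unmatched rows get NULL for the other side's columns.
Matching on t1.sku = t2.sku AND t1.batch = t2.batch. A NULL in a compared column never satisfies the condition.
- t1 (sku=LS, batch=KW) has no partner → padded with NULL.
- t1 (sku=NU, batch=KW) has no partner → padded with NULL.
- t1 (sku=MT, batch=OC) has no partner → padded with NULL.
- t1 (sku=QE, batch=AX) has no partner → padded with NULL.
- t1 (sku=NU, batch=AX) has no partner → padded with NULL.
- t1 (sku=NU, batch=AX) has no partner → padded with NULL.
- 8 row(s) from t2 found no t1 partner → padded with NULL.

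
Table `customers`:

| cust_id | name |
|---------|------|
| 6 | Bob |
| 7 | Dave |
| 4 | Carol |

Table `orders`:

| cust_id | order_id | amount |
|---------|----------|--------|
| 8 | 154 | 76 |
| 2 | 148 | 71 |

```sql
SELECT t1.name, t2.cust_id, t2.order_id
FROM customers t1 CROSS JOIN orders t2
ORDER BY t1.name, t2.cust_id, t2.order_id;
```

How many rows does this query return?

6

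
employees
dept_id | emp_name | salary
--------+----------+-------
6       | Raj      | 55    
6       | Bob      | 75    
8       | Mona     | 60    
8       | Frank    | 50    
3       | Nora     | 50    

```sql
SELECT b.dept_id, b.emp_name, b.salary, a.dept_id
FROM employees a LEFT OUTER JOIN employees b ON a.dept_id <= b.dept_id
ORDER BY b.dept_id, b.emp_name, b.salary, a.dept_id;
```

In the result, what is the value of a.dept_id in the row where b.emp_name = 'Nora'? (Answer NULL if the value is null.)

3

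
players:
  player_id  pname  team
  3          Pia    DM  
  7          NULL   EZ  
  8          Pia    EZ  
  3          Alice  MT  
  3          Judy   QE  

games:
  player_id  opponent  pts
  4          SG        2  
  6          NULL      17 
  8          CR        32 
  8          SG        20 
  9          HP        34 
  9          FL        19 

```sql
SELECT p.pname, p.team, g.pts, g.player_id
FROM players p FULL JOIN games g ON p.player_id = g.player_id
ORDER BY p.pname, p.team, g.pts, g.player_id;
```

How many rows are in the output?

10

FULL OUTER JOIN keeps every row from both sides; unmatched rows get NULL for the other side's columns.
Matching on p.player_id = g.player_id.
- p[0] player_id=3 → no match; kept with NULLs on the g side.
- p[1] player_id=7 → no match; kept with NULLs on the g side.
- p[2] player_id=8 → 2 match(es) in g → 2 row(s).
- p[3] player_id=3 → no match; kept with NULLs on the g side.
- p[4] player_id=3 → no match; kept with NULLs on the g side.
- plus 4 unmatched g row(s), each kept with NULL p columns.
Total: 2 matched + 8 padded = 10 rows.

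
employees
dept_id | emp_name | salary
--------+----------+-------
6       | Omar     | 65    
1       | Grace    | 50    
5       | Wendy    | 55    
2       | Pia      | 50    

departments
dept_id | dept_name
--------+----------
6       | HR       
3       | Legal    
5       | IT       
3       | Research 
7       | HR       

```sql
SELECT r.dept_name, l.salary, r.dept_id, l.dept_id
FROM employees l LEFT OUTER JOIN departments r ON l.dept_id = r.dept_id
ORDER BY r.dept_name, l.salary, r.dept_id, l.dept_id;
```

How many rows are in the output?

LEFT JOIN keeps every row from `employees`; unmatched rows get NULL for `departments`'s columns.
Matching on l.dept_id = r.dept_id.
- l row (dept_id=6): matches 1 r row(s) → 1 output row(s).
- l row (dept_id=1): no match → kept, r columns NULL.
- l row (dept_id=5): matches 1 r row(s) → 1 output row(s).
- l row (dept_id=2): no match → kept, r columns NULL.
Total: 2 matched + 2 padded = 4 rows.

4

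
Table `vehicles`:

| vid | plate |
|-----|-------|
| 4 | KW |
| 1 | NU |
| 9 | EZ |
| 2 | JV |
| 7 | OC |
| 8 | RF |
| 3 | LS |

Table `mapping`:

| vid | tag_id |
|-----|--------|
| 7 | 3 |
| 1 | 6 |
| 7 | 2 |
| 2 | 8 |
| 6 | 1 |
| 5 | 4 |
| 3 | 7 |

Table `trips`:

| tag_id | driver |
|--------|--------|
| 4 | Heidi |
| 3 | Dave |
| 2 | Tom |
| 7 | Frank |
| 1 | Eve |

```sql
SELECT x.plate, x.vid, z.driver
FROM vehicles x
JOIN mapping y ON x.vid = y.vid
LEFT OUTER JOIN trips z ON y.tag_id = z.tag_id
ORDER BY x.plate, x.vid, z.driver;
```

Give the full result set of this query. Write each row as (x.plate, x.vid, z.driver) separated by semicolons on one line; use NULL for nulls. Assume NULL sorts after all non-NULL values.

(JV, 2, NULL); (LS, 3, Frank); (NU, 1, NULL); (OC, 7, Dave); (OC, 7, Tom)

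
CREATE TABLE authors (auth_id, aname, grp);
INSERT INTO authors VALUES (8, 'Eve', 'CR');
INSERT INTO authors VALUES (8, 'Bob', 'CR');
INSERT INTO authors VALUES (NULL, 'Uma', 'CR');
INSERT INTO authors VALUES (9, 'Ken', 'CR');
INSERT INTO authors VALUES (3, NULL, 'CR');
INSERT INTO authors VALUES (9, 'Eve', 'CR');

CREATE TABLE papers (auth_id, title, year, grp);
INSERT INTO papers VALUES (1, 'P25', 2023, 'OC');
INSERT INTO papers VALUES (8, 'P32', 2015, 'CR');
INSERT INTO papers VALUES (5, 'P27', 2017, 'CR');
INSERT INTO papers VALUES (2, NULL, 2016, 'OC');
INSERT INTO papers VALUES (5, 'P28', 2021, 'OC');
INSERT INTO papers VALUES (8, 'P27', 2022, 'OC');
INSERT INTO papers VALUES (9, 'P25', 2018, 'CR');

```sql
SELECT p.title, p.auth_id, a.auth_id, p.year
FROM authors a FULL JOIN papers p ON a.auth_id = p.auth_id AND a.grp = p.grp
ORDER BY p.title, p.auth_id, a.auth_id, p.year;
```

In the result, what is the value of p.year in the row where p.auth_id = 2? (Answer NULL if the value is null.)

2016

FULL OUTER JOIN keeps every row from both sides; unmatched rows get NULL for the other side's columns.
Matching on a.auth_id = p.auth_id AND a.grp = p.grp. A NULL in a compared column never satisfies the condition.
- auth_id=8, grp=CR: 1 matching p row(s), so 1 row(s) emitted.
- auth_id=8, grp=CR: 1 matching p row(s), so 1 row(s) emitted.
- auth_id=NULL, grp=CR: no p row matches, row kept with p columns NULL.
- auth_id=9, grp=CR: 1 matching p row(s), so 1 row(s) emitted.
- auth_id=3, grp=CR: no p row matches, row kept with p columns NULL.
- auth_id=9, grp=CR: 1 matching p row(s), so 1 row(s) emitted.
- 5 row(s) from p found no a partner → padded with NULL.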